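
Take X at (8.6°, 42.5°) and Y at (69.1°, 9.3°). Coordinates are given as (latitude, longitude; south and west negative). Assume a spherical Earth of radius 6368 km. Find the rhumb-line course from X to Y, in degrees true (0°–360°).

339.4°

Meridional parts: M(φ₁)=+0.1507, M(φ₂)=+1.6904 → ΔM = +1.5398;  Δλ = -0.5794 rad
tan C = Δλ / ΔM = -0.3763 → C = 339.38°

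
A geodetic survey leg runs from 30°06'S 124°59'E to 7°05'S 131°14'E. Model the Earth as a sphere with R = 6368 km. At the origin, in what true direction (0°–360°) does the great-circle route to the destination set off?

15.6°

θ = atan2( sin Δλ·cos φ₂ ,  cos φ₁ sin φ₂ − sin φ₁ cos φ₂ cos Δλ )
  = atan2(+0.1080, +0.3880) = 15.56°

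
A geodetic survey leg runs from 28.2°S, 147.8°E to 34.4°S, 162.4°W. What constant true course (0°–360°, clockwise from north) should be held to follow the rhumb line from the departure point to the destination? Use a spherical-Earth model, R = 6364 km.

98.3°

Meridional parts: M(φ₁)=-0.5133, M(φ₂)=-0.6401 → ΔM = -0.1267;  Δλ = +0.8692 rad
tan C = Δλ / ΔM = -6.8574 → C = 98.30°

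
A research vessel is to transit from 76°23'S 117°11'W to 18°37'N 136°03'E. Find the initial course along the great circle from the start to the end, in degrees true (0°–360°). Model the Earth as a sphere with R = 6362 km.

258.1°

N = sin Δλ·cos φ₂ = -0.9074;  D = cos φ₁ sin φ₂ − sin φ₁ cos φ₂ cos Δλ = -0.1905
initial course = atan2(N, D) = 258.14°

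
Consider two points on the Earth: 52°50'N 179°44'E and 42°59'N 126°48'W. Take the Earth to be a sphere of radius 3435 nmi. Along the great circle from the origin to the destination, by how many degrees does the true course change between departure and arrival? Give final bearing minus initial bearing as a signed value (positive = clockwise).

Initial bearing θ₁ = atan2(sin Δλ cos φ₂, cos φ₁ sin φ₂ − sin φ₁ cos φ₂ cos Δλ) = 83.70°
Final bearing θ₂ = (initial bearing from the destination back to the start) + 180° = 124.83°
Δθ = θ₂ − θ₁ = +41.1°

+41.1°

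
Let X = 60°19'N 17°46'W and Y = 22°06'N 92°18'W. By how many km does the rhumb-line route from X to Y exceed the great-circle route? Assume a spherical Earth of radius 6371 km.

Great circle: cos σ = sin φ₁ sin φ₂ + cos φ₁ cos φ₂ cos Δλ,  σ = 1.1049 rad → d_gc = 7039.4 km
Rhumb line: Δψ = -0.9324, q = Δφ/Δψ = 0.7154, d_rh = R√(Δφ²+q²Δλ²) = 7294.4 km
Excess = 7294.4 − 7039.4 = 255.0 ≈ 255 km

255 km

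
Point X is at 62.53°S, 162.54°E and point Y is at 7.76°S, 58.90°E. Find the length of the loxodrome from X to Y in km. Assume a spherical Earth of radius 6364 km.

Δψ = ln[tan(π/4+φ₂/2)/tan(π/4+φ₁/2)] = +1.2730;  Δφ = +0.9559 rad,  Δλ = -1.8089 rad
q = Δφ/Δψ = 0.7509
d = R·√(Δφ² + q²Δλ²) = 6364·1.66094 = 10570 km

10570 km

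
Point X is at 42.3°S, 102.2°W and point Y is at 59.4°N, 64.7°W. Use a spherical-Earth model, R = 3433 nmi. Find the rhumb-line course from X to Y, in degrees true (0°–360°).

Δψ = ln[tan(π/4+φ₂/2)/tan(π/4+φ₁/2)] = +2.1124
Δλ = +0.6545 rad (taken the short way round)
course = atan2(Δλ, Δψ) = 17.21°

17.2°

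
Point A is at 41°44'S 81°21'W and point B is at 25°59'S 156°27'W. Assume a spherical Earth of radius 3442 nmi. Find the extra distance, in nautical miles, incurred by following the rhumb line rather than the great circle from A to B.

Great circle: cos σ = sin φ₁ sin φ₂ + cos φ₁ cos φ₂ cos Δλ,  σ = 1.0882 rad → d_gc = 3745.4 nmi
Rhumb line: Δψ = +0.3330, q = Δφ/Δψ = 0.8254, d_rh = R√(Δφ²+q²Δλ²) = 3842.3 nmi
Excess = 3842.3 − 3745.4 = 96.9 ≈ 97 nmi

97 nmi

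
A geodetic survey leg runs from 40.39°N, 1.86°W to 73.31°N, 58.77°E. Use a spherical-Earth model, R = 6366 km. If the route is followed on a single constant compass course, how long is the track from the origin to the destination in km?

Δψ = ln[tan(π/4+φ₂/2)/tan(π/4+φ₁/2)] = +1.1476;  Δφ = +0.5746 rad,  Δλ = +1.0582 rad
q = Δφ/Δψ = 0.5006
d = R·√(Δφ² + q²Δλ²) = 6366·0.78153 = 4975 km

4975 km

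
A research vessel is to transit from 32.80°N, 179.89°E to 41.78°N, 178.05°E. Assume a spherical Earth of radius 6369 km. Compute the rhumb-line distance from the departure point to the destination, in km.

Δψ = ln[tan(π/4+φ₂/2)/tan(π/4+φ₁/2)] = +0.1974;  Δφ = +0.1567 rad,  Δλ = -0.0321 rad
q = Δφ/Δψ = 0.7938
d = R·√(Δφ² + q²Δλ²) = 6369·0.15879 = 1011 km

1011 km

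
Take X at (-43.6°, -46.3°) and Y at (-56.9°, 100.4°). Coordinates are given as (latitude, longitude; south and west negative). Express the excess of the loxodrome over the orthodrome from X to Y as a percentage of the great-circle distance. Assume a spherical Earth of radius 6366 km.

Great circle: σ = 1.3210 rad → d_gc = Rσ = 8409.7 km
Rhumb: Δφ = -0.2321, Δλ = +2.5604, Δψ = -0.3662, q = Δφ/Δψ = 0.6338 → d_rh = R√(Δφ²+q²Δλ²) = 10435.9 km
Excess = (10435.9 − 8409.7) / 8409.7 = 2026.2 / 8409.7 = 24.09% ≈ 24.1%

24.1%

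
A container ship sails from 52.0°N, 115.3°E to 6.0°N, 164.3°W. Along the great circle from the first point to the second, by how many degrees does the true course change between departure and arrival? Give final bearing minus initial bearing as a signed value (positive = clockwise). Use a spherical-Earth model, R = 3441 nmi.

At departure: θ₁ = atan2(sin Δλ cos φ₂, cos φ₁ sin φ₂ − sin φ₁ cos φ₂ cos Δλ) = 93.87°
At arrival: θ₂ = atan2(sin Δλ cos φ₁, −cos φ₂ sin φ₁ + sin φ₂ cos φ₁ cos Δλ) = 141.86°
Δθ = θ₂ − θ₁ = +48.0°

+48.0°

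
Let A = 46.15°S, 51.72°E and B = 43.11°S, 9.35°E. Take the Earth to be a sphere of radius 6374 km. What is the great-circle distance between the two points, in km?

cos σ = sin φ₁ sin φ₂ + cos φ₁ cos φ₂ cos Δλ
      = sin(-46.15°)sin(-43.11°) + cos(-46.15°)cos(-43.11°)cos(-42.37°) = 0.8665
σ = 29.946° → d = Rσ = 6374·0.52266 = 3331 km

3331 km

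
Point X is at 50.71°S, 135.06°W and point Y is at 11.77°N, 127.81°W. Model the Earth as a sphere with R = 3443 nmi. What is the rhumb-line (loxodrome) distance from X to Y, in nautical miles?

Rhumb course C = atan2(Δλ, Δψ) with Δψ = ln[tan(π/4+φ₂/2)/tan(π/4+φ₁/2)] = +1.2370, Δλ = +0.1265 → C = 5.84°
d = R·|Δφ| / |cos C| = 3443·1.09048 / 0.99481 = 3774 nmi

3774 nmi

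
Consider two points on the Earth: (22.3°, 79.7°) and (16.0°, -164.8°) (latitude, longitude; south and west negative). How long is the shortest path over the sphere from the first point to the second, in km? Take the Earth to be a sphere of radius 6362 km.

11788 km

Haversine: a = sin²(Δφ/2)+cos φ₁ cos φ₂ sin²(Δλ/2) = 0.63915;  σ = 2·atan2(√a,√(1−a))
σ = 106.158° → d = Rσ = 6362·1.85281 = 11788 km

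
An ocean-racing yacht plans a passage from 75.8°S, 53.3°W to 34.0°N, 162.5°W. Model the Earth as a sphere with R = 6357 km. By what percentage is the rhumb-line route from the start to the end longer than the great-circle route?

5.2%

Great circle: σ = 2.2256 rad → d_gc = Rσ = 14148.0 km
Rhumb: Δφ = +1.9164, Δλ = -1.9059, Δψ = +2.7147, q = Δφ/Δψ = 0.7059 → d_rh = R√(Δφ²+q²Δλ²) = 14885.0 km
Excess = (14885.0 − 14148.0) / 14148.0 = 737.0 / 14148.0 = 5.21% ≈ 5.2%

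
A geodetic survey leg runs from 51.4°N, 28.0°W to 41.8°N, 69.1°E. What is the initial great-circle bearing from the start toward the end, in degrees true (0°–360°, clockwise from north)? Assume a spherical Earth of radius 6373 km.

56.6°

N = sin Δλ·cos φ₂ = +0.7398;  D = cos φ₁ sin φ₂ − sin φ₁ cos φ₂ cos Δλ = +0.4878
initial course = atan2(N, D) = 56.60°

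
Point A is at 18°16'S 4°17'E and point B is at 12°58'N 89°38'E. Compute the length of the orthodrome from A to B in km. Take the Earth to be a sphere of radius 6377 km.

9987 km

cos σ = sin φ₁ sin φ₂ + cos φ₁ cos φ₂ cos Δλ
      = sin(-18.27°)sin(12.97°) + cos(-18.27°)cos(12.97°)cos(85.35°) = 0.0047
σ = 89.731° → d = Rσ = 6377·1.56611 = 9987 km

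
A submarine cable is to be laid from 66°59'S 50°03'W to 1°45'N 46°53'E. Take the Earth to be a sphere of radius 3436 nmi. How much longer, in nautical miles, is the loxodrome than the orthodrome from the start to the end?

300 nmi

Great circle: cos σ = sin φ₁ sin φ₂ + cos φ₁ cos φ₂ cos Δλ,  σ = 1.6462 rad → d_gc = 5656.2 nmi
Rhumb line: Δψ = +1.6221, q = Δφ/Δψ = 0.7395, d_rh = R√(Δφ²+q²Δλ²) = 5955.8 nmi
Excess = 5955.8 − 5656.2 = 299.6 ≈ 300 nmi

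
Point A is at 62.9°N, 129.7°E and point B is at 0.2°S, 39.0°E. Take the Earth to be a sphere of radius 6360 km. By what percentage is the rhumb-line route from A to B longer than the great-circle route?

Great circle: σ = 1.5795 rad → d_gc = Rσ = 10045.4 km
Rhumb: Δφ = -1.1013, Δλ = -1.5830, Δψ = -1.4264, q = Δφ/Δψ = 0.7721 → d_rh = R√(Δφ²+q²Δλ²) = 10463.3 km
Excess = (10463.3 − 10045.4) / 10045.4 = 417.9 / 10045.4 = 4.16% ≈ 4.2%

4.2%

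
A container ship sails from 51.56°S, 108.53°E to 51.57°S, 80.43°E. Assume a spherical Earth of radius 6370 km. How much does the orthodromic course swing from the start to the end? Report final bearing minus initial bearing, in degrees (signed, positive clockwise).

At departure: θ₁ = atan2(sin Δλ cos φ₂, cos φ₁ sin φ₂ − sin φ₁ cos φ₂ cos Δλ) = 258.88°
At arrival: θ₂ = atan2(sin Δλ cos φ₁, −cos φ₂ sin φ₁ + sin φ₂ cos φ₁ cos Δλ) = 281.06°
Δθ = θ₂ − θ₁ = +22.2°

+22.2°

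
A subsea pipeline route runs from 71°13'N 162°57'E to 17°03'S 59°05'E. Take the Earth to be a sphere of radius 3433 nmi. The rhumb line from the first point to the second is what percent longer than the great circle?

Great circle: σ = 1.9298 rad → d_gc = Rσ = 6625.1 nmi
Rhumb: Δφ = -1.5405, Δλ = -1.8128, Δψ = -2.1015, q = Δφ/Δψ = 0.7331 → d_rh = R√(Δφ²+q²Δλ²) = 6984.6 nmi
Excess = (6984.6 − 6625.1) / 6625.1 = 359.5 / 6625.1 = 5.43% ≈ 5.4%

5.4%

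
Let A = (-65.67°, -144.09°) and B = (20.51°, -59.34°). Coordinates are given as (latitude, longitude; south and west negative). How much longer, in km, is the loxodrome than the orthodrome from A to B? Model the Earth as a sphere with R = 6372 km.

302 km

Great circle: cos σ = sin φ₁ sin φ₂ + cos φ₁ cos φ₂ cos Δλ,  σ = 1.8587 rad → d_gc = 11843.7 km
Rhumb line: Δψ = +1.9003, q = Δφ/Δψ = 0.7915, d_rh = R√(Δφ²+q²Δλ²) = 12145.4 km
Excess = 12145.4 − 11843.7 = 301.7 ≈ 302 km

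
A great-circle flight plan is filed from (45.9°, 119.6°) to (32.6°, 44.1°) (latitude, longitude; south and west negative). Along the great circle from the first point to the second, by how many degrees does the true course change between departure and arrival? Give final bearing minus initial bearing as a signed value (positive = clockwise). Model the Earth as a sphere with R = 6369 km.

Initial bearing θ₁ = atan2(sin Δλ cos φ₂, cos φ₁ sin φ₂ − sin φ₁ cos φ₂ cos Δλ) = 285.32°
Final bearing θ₂ = (initial bearing from the destination back to the start) + 180° = 232.82°
Δθ = θ₂ − θ₁ = -52.5°

-52.5°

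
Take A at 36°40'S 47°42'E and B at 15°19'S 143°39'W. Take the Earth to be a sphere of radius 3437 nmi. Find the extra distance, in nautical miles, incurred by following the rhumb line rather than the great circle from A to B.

Great circle: cos σ = sin φ₁ sin φ₂ + cos φ₁ cos φ₂ cos Δλ,  σ = 2.2152 rad → d_gc = 7613.8 nmi
Rhumb line: Δψ = +0.4182, q = Δφ/Δψ = 0.8911, d_rh = R√(Δφ²+q²Δλ²) = 9105.9 nmi
Excess = 9105.9 − 7613.8 = 1492.1 ≈ 1492 nmi

1492 nmi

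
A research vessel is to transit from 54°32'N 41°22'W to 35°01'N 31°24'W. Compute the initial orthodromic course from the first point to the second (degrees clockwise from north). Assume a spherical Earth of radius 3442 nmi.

N = sin Δλ·cos φ₂ = +0.1417;  D = cos φ₁ sin φ₂ − sin φ₁ cos φ₂ cos Δλ = -0.3240
initial course = atan2(N, D) = 156.37°

156.4°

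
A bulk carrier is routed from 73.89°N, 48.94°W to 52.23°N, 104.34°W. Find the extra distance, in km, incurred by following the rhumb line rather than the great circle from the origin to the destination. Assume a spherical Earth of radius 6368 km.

Great circle: cos σ = sin φ₁ sin φ₂ + cos φ₁ cos φ₂ cos Δλ,  σ = 0.5434 rad → d_gc = 3460.5 km
Rhumb line: Δψ = -0.8826, q = Δφ/Δψ = 0.4283, d_rh = R√(Δφ²+q²Δλ²) = 3570.8 km
Excess = 3570.8 − 3460.5 = 110.3 ≈ 110 km

110 km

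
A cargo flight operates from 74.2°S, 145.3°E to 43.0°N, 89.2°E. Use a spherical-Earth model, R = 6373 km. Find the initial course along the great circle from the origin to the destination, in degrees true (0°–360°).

θ = atan2( sin Δλ·cos φ₂ ,  cos φ₁ sin φ₂ − sin φ₁ cos φ₂ cos Δλ )
  = atan2(-0.6070, +0.5782) = 313.61°

313.6°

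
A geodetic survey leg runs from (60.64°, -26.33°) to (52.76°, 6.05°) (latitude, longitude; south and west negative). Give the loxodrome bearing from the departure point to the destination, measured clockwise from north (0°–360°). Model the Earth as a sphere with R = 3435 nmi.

Δψ = ln[tan(π/4+φ₂/2)/tan(π/4+φ₁/2)] = -0.2516
Δλ = +0.5651 rad (taken the short way round)
course = atan2(Δλ, Δψ) = 114.00°

114.0°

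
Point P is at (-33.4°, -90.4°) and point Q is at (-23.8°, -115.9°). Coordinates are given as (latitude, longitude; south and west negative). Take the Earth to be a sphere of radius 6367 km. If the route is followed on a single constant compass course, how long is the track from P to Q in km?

2703 km

Δψ = ln[tan(π/4+φ₂/2)/tan(π/4+φ₁/2)] = +0.1912;  Δφ = +0.1676 rad,  Δλ = -0.4451 rad
q = Δφ/Δψ = 0.8763
d = R·√(Δφ² + q²Δλ²) = 6367·0.42449 = 2703 km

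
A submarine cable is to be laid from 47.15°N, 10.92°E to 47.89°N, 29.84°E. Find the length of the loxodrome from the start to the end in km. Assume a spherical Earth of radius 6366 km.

Δψ = ln[tan(π/4+φ₂/2)/tan(π/4+φ₁/2)] = +0.0191;  Δφ = +0.0129 rad,  Δλ = +0.3302 rad
q = Δφ/Δψ = 0.6753
d = R·√(Δφ² + q²Δλ²) = 6366·0.22337 = 1422 km

1422 km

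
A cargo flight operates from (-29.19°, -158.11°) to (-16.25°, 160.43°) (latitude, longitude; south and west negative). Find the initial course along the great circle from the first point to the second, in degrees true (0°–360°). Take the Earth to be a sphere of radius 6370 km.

279.5°

θ = atan2( sin Δλ·cos φ₂ ,  cos φ₁ sin φ₂ − sin φ₁ cos φ₂ cos Δλ )
  = atan2(-0.6356, +0.1066) = 279.52°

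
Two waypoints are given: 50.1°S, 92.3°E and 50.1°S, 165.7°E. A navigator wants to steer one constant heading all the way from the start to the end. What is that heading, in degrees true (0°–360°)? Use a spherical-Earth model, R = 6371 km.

Δψ = ln[tan(π/4+φ₂/2)/tan(π/4+φ₁/2)] = +0.0000
Δλ = +1.2811 rad (taken the short way round)
course = atan2(Δλ, Δψ) = 90.00°

90.0°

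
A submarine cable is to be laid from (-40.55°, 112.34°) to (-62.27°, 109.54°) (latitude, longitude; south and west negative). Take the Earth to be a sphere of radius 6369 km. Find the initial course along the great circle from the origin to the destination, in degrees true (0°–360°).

183.5°

N = sin Δλ·cos φ₂ = -0.0227;  D = cos φ₁ sin φ₂ − sin φ₁ cos φ₂ cos Δλ = -0.3704
initial course = atan2(N, D) = 183.51°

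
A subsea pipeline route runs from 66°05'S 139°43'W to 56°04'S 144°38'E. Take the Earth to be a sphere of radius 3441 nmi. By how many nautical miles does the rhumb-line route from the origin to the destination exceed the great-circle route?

128 nmi

Great circle: cos σ = sin φ₁ sin φ₂ + cos φ₁ cos φ₂ cos Δλ,  σ = 0.6189 rad → d_gc = 2129.5 nmi
Rhumb line: Δψ = +0.3650, q = Δφ/Δψ = 0.4790, d_rh = R√(Δφ²+q²Δλ²) = 2257.7 nmi
Excess = 2257.7 − 2129.5 = 128.2 ≈ 128 nmi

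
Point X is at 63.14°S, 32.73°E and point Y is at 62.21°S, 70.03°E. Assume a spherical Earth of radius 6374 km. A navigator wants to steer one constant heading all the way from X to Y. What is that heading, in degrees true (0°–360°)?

Δψ = ln[tan(π/4+φ₂/2)/tan(π/4+φ₁/2)] = +0.0354
Δλ = +0.6510 rad (taken the short way round)
course = atan2(Δλ, Δψ) = 86.89°

86.9°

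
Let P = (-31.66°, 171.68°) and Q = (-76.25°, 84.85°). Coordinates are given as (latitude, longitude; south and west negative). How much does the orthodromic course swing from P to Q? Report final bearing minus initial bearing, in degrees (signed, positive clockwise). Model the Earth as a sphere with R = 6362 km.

Initial bearing θ₁ = atan2(sin Δλ cos φ₂, cos φ₁ sin φ₂ − sin φ₁ cos φ₂ cos Δλ) = 196.14°
Final bearing θ₂ = (initial bearing from the destination back to the start) + 180° = 275.31°
Δθ = θ₂ − θ₁ = +79.2°

+79.2°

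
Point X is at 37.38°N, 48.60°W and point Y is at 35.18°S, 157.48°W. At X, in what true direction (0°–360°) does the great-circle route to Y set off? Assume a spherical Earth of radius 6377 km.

249.0°

θ = atan2( sin Δλ·cos φ₂ ,  cos φ₁ sin φ₂ − sin φ₁ cos φ₂ cos Δλ )
  = atan2(-0.7734, -0.2973) = 248.98°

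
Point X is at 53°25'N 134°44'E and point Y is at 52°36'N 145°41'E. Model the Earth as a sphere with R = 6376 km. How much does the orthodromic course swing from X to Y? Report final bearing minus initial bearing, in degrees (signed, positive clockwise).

+8.8°

At departure: θ₁ = atan2(sin Δλ cos φ₂, cos φ₁ sin φ₂ − sin φ₁ cos φ₂ cos Δλ) = 92.67°
At arrival: θ₂ = atan2(sin Δλ cos φ₁, −cos φ₂ sin φ₁ + sin φ₂ cos φ₁ cos Δλ) = 101.42°
Δθ = θ₂ − θ₁ = +8.8°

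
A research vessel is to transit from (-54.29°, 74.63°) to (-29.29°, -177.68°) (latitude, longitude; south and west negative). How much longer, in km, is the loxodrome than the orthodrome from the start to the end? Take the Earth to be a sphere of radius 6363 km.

725 km

Great circle: cos σ = sin φ₁ sin φ₂ + cos φ₁ cos φ₂ cos Δλ,  σ = 1.3258 rad → d_gc = 8436.02 km
Rhumb line: Δψ = +0.5978, q = Δφ/Δψ = 0.7299, d_rh = R√(Δφ²+q²Δλ²) = 9160.53 km
Excess = 9160.53 − 8436.02 = 724.51 ≈ 725 km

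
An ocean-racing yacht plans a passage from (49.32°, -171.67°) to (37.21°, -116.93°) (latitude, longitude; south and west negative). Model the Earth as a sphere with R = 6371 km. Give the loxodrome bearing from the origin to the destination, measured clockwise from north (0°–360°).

Meridional parts: M(φ₁)=+0.9923, M(φ₂)=+0.7006 → ΔM = -0.2918;  Δλ = +0.9554 rad
tan C = Δλ / ΔM = -3.2745 → C = 106.98°

107.0°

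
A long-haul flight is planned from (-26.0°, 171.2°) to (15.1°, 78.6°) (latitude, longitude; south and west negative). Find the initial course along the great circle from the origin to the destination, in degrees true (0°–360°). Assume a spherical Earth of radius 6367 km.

282.6°

N = sin Δλ·cos φ₂ = -0.9645;  D = cos φ₁ sin φ₂ − sin φ₁ cos φ₂ cos Δλ = +0.2149
initial course = atan2(N, D) = 282.56°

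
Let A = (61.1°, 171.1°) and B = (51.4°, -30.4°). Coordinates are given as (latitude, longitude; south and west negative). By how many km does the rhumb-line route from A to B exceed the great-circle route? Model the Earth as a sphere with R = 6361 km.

2423 km

Great circle: cos σ = sin φ₁ sin φ₂ + cos φ₁ cos φ₂ cos Δλ,  σ = 1.1553 rad → d_gc = 7348.7 km
Rhumb line: Δψ = -0.3067, q = Δφ/Δψ = 0.5519, d_rh = R√(Δφ²+q²Δλ²) = 9771.4 km
Excess = 9771.4 − 7348.7 = 2422.7 ≈ 2423 km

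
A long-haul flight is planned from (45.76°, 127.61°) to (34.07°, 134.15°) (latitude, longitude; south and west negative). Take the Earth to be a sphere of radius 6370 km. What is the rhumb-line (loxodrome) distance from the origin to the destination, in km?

1413 km

Δψ = ln[tan(π/4+φ₂/2)/tan(π/4+φ₁/2)] = -0.2671;  Δφ = -0.2040 rad,  Δλ = +0.1141 rad
q = Δφ/Δψ = 0.7638
d = R·√(Δφ² + q²Δλ²) = 6370·0.22188 = 1413 km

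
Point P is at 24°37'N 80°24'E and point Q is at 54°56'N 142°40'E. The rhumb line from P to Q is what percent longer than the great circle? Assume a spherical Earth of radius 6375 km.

Great circle: σ = 0.9472 rad → d_gc = Rσ = 6038.1 km
Rhumb: Δφ = +0.5291, Δλ = +1.0868, Δψ = +0.7087, q = Δφ/Δψ = 0.7466 → d_rh = R√(Δφ²+q²Δλ²) = 6175.3 km
Excess = (6175.3 − 6038.1) / 6038.1 = 137.2 / 6038.1 = 2.27% ≈ 2.3%

2.3%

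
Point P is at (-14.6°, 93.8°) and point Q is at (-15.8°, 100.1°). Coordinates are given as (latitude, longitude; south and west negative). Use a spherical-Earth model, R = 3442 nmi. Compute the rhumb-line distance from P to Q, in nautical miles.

Δψ = ln[tan(π/4+φ₂/2)/tan(π/4+φ₁/2)] = -0.0217;  Δφ = -0.0209 rad,  Δλ = +0.1100 rad
q = Δφ/Δψ = 0.9650
d = R·√(Δφ² + q²Δλ²) = 3442·0.10815 = 372 nmi

372 nmi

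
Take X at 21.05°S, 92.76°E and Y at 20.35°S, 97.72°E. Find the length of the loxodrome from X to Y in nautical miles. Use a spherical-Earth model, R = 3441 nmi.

282 nmi

Δψ = ln[tan(π/4+φ₂/2)/tan(π/4+φ₁/2)] = +0.0131;  Δφ = +0.0122 rad,  Δλ = +0.0866 rad
q = Δφ/Δψ = 0.9354
d = R·√(Δφ² + q²Δλ²) = 3441·0.08190 = 282 nmi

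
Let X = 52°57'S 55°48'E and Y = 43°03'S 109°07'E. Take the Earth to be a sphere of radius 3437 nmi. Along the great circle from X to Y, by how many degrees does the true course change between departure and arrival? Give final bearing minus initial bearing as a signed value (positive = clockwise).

Initial bearing θ₁ = atan2(sin Δλ cos φ₂, cos φ₁ sin φ₂ − sin φ₁ cos φ₂ cos Δλ) = 96.12°
Final bearing θ₂ = (initial bearing from the destination back to the start) + 180° = 55.06°
Δθ = θ₂ − θ₁ = -41.1°

-41.1°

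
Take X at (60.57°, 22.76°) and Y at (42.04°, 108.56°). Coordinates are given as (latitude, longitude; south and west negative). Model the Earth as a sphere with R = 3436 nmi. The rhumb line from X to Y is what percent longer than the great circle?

Great circle: σ = 0.9148 rad → d_gc = Rσ = 3143.2 nmi
Rhumb: Δφ = -0.3234, Δλ = +1.4975, Δψ = -0.5269, q = Δφ/Δψ = 0.6138 → d_rh = R√(Δφ²+q²Δλ²) = 3347.9 nmi
Excess = (3347.9 − 3143.2) / 3143.2 = 204.7 / 3143.2 = 6.51% ≈ 6.5%

6.5%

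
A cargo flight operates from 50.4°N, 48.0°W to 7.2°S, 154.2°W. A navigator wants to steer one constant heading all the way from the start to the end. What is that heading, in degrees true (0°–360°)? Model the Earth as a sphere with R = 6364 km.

Meridional parts: M(φ₁)=+1.0216, M(φ₂)=-0.1260 → ΔM = -1.1476;  Δλ = -1.8535 rad
tan C = Δλ / ΔM = +1.6152 → C = 238.24°

238.2°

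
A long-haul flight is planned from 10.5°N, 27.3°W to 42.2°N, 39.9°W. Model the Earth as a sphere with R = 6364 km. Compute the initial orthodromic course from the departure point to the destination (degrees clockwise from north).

343.0°

N = sin Δλ·cos φ₂ = -0.1616;  D = cos φ₁ sin φ₂ − sin φ₁ cos φ₂ cos Δλ = +0.5287
initial course = atan2(N, D) = 343.00°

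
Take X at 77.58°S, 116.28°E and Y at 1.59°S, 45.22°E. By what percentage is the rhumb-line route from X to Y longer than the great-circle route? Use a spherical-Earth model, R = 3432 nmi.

3.4%

Great circle: σ = 1.4738 rad → d_gc = Rσ = 5058.0 nmi
Rhumb: Δφ = +1.3263, Δλ = -1.2402, Δψ = +2.1904, q = Δφ/Δψ = 0.6055 → d_rh = R√(Δφ²+q²Δλ²) = 5230.8 nmi
Excess = (5230.8 − 5058.0) / 5058.0 = 172.8 / 5058.0 = 3.42% ≈ 3.4%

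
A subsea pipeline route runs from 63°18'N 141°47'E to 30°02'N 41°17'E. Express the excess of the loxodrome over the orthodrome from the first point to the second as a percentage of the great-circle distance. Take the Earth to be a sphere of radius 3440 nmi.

Great circle: σ = 1.1851 rad → d_gc = Rσ = 4076.6 nmi
Rhumb: Δφ = -0.5806, Δλ = -1.7541, Δψ = -0.8884, q = Δφ/Δψ = 0.6535 → d_rh = R√(Δφ²+q²Δλ²) = 4420.4 nmi
Excess = (4420.4 − 4076.6) / 4076.6 = 343.8 / 4076.6 = 8.43% ≈ 8.4%

8.4%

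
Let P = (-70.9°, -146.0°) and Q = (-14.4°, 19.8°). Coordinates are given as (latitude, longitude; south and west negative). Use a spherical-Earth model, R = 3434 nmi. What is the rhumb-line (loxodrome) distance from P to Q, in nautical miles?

Rhumb course C = atan2(Δλ, Δψ) with Δψ = ln[tan(π/4+φ₂/2)/tan(π/4+φ₁/2)] = +1.5283, Δλ = +2.8938 → C = 62.16°
d = R·|Δφ| / |cos C| = 3434·0.98611 / 0.46702 = 7251 nmi

7251 nmi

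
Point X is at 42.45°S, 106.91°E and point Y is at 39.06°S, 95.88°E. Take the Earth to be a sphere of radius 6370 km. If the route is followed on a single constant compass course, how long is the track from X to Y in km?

Rhumb course C = atan2(Δλ, Δψ) with Δψ = ln[tan(π/4+φ₂/2)/tan(π/4+φ₁/2)] = +0.0781, Δλ = -0.1925 → C = 292.09°
d = R·|Δφ| / |cos C| = 6370·0.05917 / 0.37608 = 1002 km

1002 km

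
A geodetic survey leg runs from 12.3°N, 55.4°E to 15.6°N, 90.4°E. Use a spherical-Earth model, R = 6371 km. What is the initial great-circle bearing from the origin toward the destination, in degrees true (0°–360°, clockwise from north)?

80.3°

θ = atan2( sin Δλ·cos φ₂ ,  cos φ₁ sin φ₂ − sin φ₁ cos φ₂ cos Δλ )
  = atan2(+0.5524, +0.0947) = 80.28°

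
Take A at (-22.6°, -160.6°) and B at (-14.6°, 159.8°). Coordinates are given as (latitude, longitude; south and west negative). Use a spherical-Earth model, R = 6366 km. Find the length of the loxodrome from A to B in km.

Rhumb course C = atan2(Δλ, Δψ) with Δψ = ln[tan(π/4+φ₂/2)/tan(π/4+φ₁/2)] = +0.1475, Δλ = -0.6912 → C = 282.04°
d = R·|Δφ| / |cos C| = 6366·0.13963 / 0.20867 = 4260 km

4260 km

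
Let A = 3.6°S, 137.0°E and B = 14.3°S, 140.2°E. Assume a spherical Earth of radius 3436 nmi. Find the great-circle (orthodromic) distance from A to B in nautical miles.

cos σ = sin φ₁ sin φ₂ + cos φ₁ cos φ₂ cos Δλ
      = sin(-3.60°)sin(-14.30°) + cos(-3.60°)cos(-14.30°)cos(3.20°) = 0.9811
σ = 11.156° → d = Rσ = 3436·0.19470 = 669 nmi

669 nmi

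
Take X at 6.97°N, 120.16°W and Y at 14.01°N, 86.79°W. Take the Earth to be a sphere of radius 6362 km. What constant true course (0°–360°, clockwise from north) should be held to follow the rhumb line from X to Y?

77.9°

Meridional parts: M(φ₁)=+0.1220, M(φ₂)=+0.2470 → ΔM = +0.1250;  Δλ = +0.5824 rad
tan C = Δλ / ΔM = +4.6577 → C = 77.88°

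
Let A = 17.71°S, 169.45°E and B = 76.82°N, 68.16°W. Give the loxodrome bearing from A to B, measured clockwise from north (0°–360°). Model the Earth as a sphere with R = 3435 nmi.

40.8°

Δψ = ln[tan(π/4+φ₂/2)/tan(π/4+φ₁/2)] = +2.4724
Δλ = +2.1361 rad (taken the short way round)
course = atan2(Δλ, Δψ) = 40.83°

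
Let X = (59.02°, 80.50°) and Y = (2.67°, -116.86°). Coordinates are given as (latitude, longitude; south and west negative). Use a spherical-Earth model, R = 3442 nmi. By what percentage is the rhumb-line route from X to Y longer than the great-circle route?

20.8%

Great circle: σ = 2.0385 rad → d_gc = Rσ = 7016.5 nmi
Rhumb: Δφ = -0.9835, Δλ = +2.8386, Δψ = -1.2366, q = Δφ/Δψ = 0.7953 → d_rh = R√(Δφ²+q²Δλ²) = 8475.8 nmi
Excess = (8475.8 − 7016.5) / 7016.5 = 1459.3 / 7016.5 = 20.80% ≈ 20.8%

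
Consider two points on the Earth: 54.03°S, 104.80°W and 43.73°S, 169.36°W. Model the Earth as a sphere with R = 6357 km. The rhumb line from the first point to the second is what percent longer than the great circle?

3.3%

Great circle: σ = 0.7351 rad → d_gc = Rσ = 4672.9 km
Rhumb: Δφ = +0.1798, Δλ = -1.1268, Δψ = +0.2747, q = Δφ/Δψ = 0.6544 → d_rh = R√(Δφ²+q²Δλ²) = 4824.8 km
Excess = (4824.8 − 4672.9) / 4672.9 = 151.9 / 4672.9 = 3.251% ≈ 3.3%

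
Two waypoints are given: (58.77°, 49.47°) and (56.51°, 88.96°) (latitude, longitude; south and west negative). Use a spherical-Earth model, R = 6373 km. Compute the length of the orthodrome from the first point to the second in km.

cos σ = sin φ₁ sin φ₂ + cos φ₁ cos φ₂ cos Δλ
      = sin(58.77°)sin(56.51°) + cos(58.77°)cos(56.51°)cos(39.49°) = 0.9339
σ = 20.946° → d = Rσ = 6373·0.36558 = 2330 km

2330 km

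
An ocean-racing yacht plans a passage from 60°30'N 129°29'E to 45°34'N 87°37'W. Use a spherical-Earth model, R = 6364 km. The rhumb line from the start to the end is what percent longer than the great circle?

23.5%

Great circle: σ = 1.2169 rad → d_gc = Rσ = 7744.5 km
Rhumb: Δφ = -0.2606, Δλ = +2.4941, Δψ = -0.4391, q = Δφ/Δψ = 0.5935 → d_rh = R√(Δφ²+q²Δλ²) = 9565.9 km
Excess = (9565.9 − 7744.5) / 7744.5 = 1821.4 / 7744.5 = 23.52% ≈ 23.5%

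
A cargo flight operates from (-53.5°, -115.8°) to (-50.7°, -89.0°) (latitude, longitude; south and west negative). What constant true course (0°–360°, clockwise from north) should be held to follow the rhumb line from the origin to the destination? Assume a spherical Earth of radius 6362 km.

Δψ = ln[tan(π/4+φ₂/2)/tan(π/4+φ₁/2)] = +0.0796
Δλ = +0.4677 rad (taken the short way round)
course = atan2(Δλ, Δψ) = 80.34°

80.3°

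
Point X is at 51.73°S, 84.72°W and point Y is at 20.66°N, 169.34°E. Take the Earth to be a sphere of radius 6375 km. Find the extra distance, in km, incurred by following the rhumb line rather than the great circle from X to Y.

291 km

Great circle: cos σ = sin φ₁ sin φ₂ + cos φ₁ cos φ₂ cos Δλ,  σ = 2.0221 rad → d_gc = 12891.0 km
Rhumb line: Δψ = +1.4272, q = Δφ/Δψ = 0.8853, d_rh = R√(Δφ²+q²Δλ²) = 13181.9 km
Excess = 13181.9 − 12891.0 = 290.9 ≈ 291 km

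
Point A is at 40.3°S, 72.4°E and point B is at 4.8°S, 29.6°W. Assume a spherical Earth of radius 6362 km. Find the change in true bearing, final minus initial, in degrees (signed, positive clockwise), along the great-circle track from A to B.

+52.9°

Initial bearing θ₁ = atan2(sin Δλ cos φ₂, cos φ₁ sin φ₂ − sin φ₁ cos φ₂ cos Δλ) = 258.53°
Final bearing θ₂ = (initial bearing from the destination back to the start) + 180° = 311.40°
Δθ = θ₂ − θ₁ = +52.9°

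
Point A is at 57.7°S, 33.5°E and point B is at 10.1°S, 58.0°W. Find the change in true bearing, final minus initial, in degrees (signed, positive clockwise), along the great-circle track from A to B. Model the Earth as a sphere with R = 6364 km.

At departure: θ₁ = atan2(sin Δλ cos φ₂, cos φ₁ sin φ₂ − sin φ₁ cos φ₂ cos Δλ) = 263.31°
At arrival: θ₂ = atan2(sin Δλ cos φ₁, −cos φ₂ sin φ₁ + sin φ₂ cos φ₁ cos Δλ) = 327.38°
Δθ = θ₂ − θ₁ = +64.1°

+64.1°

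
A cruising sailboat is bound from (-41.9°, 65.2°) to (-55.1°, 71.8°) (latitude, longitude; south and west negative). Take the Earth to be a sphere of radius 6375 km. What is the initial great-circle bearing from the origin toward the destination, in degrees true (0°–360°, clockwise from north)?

164.1°

N = sin Δλ·cos φ₂ = +0.0658;  D = cos φ₁ sin φ₂ − sin φ₁ cos φ₂ cos Δλ = -0.2309
initial course = atan2(N, D) = 164.10°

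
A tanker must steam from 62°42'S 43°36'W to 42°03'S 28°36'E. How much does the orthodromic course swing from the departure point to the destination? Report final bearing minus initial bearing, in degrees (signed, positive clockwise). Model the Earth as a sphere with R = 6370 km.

-60.8°

At departure: θ₁ = atan2(sin Δλ cos φ₂, cos φ₁ sin φ₂ − sin φ₁ cos φ₂ cos Δλ) = 98.49°
At arrival: θ₂ = atan2(sin Δλ cos φ₁, −cos φ₂ sin φ₁ + sin φ₂ cos φ₁ cos Δλ) = 37.65°
Δθ = θ₂ − θ₁ = -60.8°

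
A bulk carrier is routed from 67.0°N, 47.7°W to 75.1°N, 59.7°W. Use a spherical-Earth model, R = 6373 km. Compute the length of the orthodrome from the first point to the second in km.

995 km

Haversine: a = sin²(Δφ/2)+cos φ₁ cos φ₂ sin²(Δλ/2) = 0.00609;  σ = 2·atan2(√a,√(1−a))
σ = 8.949° → d = Rσ = 6373·0.15618 = 995 km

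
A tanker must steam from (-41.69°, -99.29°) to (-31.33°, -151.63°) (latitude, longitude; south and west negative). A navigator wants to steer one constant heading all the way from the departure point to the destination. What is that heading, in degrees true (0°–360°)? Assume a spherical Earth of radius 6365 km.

Δψ = ln[tan(π/4+φ₂/2)/tan(π/4+φ₁/2)] = +0.2256
Δλ = -0.9135 rad (taken the short way round)
course = atan2(Δλ, Δψ) = 283.87°

283.9°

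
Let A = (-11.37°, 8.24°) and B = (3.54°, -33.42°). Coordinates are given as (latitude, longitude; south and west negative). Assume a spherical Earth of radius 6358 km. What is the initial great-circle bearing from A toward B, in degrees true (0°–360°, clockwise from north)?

287.4°

θ = atan2( sin Δλ·cos φ₂ ,  cos φ₁ sin φ₂ − sin φ₁ cos φ₂ cos Δλ )
  = atan2(-0.6634, +0.2075) = 287.37°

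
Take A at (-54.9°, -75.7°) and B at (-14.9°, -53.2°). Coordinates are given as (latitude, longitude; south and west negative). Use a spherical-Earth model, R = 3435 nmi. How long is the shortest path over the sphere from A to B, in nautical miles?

2616 nmi

Haversine: a = sin²(Δφ/2)+cos φ₁ cos φ₂ sin²(Δλ/2) = 0.13813;  σ = 2·atan2(√a,√(1−a))
σ = 43.635° → d = Rσ = 3435·0.76158 = 2616 nmi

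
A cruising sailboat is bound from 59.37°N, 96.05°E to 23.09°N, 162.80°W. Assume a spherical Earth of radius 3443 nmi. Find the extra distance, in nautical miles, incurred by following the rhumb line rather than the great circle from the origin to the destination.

334 nmi

Great circle: cos σ = sin φ₁ sin φ₂ + cos φ₁ cos φ₂ cos Δλ,  σ = 1.3214 rad → d_gc = 4549.6 nmi
Rhumb line: Δψ = -0.8808, q = Δφ/Δψ = 0.7189, d_rh = R√(Δφ²+q²Δλ²) = 4883.3 nmi
Excess = 4883.3 − 4549.6 = 333.7 ≈ 334 nmi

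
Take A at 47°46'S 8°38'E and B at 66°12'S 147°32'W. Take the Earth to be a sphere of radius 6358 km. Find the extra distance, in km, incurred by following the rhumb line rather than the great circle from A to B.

2263 km

Great circle: cos σ = sin φ₁ sin φ₂ + cos φ₁ cos φ₂ cos Δλ,  σ = 1.1270 rad → d_gc = 7165.72 km
Rhumb line: Δψ = -0.6058, q = Δφ/Δψ = 0.5311, d_rh = R√(Δφ²+q²Δλ²) = 9428.23 km
Excess = 9428.23 − 7165.72 = 2262.51 ≈ 2263 km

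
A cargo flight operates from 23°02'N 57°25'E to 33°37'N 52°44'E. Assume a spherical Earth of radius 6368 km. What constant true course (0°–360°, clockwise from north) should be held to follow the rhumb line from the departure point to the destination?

Δψ = ln[tan(π/4+φ₂/2)/tan(π/4+φ₁/2)] = +0.2103
Δλ = -0.0817 rad (taken the short way round)
course = atan2(Δλ, Δψ) = 338.76°

338.8°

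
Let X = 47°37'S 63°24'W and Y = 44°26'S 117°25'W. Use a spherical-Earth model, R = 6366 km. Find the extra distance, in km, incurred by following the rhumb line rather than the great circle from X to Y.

83 km

Great circle: cos σ = sin φ₁ sin φ₂ + cos φ₁ cos φ₂ cos Δλ,  σ = 0.6436 rad → d_gc = 4097.3 km
Rhumb line: Δψ = +0.0800, q = Δφ/Δψ = 0.6941, d_rh = R√(Δφ²+q²Δλ²) = 4180.5 km
Excess = 4180.5 − 4097.3 = 83.2 ≈ 83 km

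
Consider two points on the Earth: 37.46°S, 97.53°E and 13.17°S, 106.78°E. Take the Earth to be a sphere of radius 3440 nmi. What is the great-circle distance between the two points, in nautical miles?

cos σ = sin φ₁ sin φ₂ + cos φ₁ cos φ₂ cos Δλ
      = sin(-37.46°)sin(-13.17°) + cos(-37.46°)cos(-13.17°)cos(9.25°) = 0.9014
σ = 25.654° → d = Rσ = 3440·0.44775 = 1540 nmi

1540 nmi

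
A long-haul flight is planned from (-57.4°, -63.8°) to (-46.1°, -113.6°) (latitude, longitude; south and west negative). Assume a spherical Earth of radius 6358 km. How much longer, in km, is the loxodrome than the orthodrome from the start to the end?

Great circle: cos σ = sin φ₁ sin φ₂ + cos φ₁ cos φ₂ cos Δλ,  σ = 0.5583 rad → d_gc = 3549.6 km
Rhumb line: Δψ = +0.3208, q = Δφ/Δψ = 0.6148, d_rh = R√(Δφ²+q²Δλ²) = 3621.7 km
Excess = 3621.7 − 3549.6 = 72.1 ≈ 72 km

72 km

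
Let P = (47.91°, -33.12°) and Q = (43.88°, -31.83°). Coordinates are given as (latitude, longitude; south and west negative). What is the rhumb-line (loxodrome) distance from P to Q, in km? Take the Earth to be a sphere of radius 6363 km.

Rhumb course C = atan2(Δλ, Δψ) with Δψ = ln[tan(π/4+φ₂/2)/tan(π/4+φ₁/2)] = -0.1011, Δλ = +0.0225 → C = 167.45°
d = R·|Δφ| / |cos C| = 6363·0.07034 / 0.97610 = 459 km

459 km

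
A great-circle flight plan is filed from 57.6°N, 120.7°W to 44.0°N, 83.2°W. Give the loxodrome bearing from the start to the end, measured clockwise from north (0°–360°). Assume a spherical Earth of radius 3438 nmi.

120.1°

Δψ = ln[tan(π/4+φ₂/2)/tan(π/4+φ₁/2)] = -0.3792
Δλ = +0.6545 rad (taken the short way round)
course = atan2(Δλ, Δψ) = 120.08°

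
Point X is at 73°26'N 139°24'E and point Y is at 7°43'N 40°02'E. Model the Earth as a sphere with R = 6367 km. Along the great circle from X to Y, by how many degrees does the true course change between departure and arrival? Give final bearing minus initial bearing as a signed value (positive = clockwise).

-84.8°

Initial bearing θ₁ = atan2(sin Δλ cos φ₂, cos φ₁ sin φ₂ − sin φ₁ cos φ₂ cos Δλ) = 281.16°
Final bearing θ₂ = (initial bearing from the destination back to the start) + 180° = 196.40°
Δθ = θ₂ − θ₁ = -84.8°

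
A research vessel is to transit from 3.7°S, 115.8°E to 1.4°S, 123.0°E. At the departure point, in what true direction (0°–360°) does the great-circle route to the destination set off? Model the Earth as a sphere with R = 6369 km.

72.5°

N = sin Δλ·cos φ₂ = +0.1253;  D = cos φ₁ sin φ₂ − sin φ₁ cos φ₂ cos Δλ = +0.0396
initial course = atan2(N, D) = 72.45°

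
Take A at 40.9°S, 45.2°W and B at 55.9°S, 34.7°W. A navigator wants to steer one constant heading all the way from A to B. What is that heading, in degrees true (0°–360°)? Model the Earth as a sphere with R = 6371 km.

Δψ = ln[tan(π/4+φ₂/2)/tan(π/4+φ₁/2)] = -0.3984
Δλ = +0.1833 rad (taken the short way round)
course = atan2(Δλ, Δψ) = 155.30°

155.3°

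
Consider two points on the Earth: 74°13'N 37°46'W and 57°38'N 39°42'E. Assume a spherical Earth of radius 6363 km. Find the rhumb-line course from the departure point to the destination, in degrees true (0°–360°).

Meridional parts: M(φ₁)=+1.9761, M(φ₂)=+1.2371 → ΔM = -0.7389;  Δλ = +1.3520 rad
tan C = Δλ / ΔM = -1.8298 → C = 118.66°

118.7°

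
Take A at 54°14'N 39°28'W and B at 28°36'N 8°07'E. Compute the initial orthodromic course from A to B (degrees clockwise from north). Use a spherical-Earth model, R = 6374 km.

θ = atan2( sin Δλ·cos φ₂ ,  cos φ₁ sin φ₂ − sin φ₁ cos φ₂ cos Δλ )
  = atan2(+0.6482, -0.2007) = 107.21°

107.2°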